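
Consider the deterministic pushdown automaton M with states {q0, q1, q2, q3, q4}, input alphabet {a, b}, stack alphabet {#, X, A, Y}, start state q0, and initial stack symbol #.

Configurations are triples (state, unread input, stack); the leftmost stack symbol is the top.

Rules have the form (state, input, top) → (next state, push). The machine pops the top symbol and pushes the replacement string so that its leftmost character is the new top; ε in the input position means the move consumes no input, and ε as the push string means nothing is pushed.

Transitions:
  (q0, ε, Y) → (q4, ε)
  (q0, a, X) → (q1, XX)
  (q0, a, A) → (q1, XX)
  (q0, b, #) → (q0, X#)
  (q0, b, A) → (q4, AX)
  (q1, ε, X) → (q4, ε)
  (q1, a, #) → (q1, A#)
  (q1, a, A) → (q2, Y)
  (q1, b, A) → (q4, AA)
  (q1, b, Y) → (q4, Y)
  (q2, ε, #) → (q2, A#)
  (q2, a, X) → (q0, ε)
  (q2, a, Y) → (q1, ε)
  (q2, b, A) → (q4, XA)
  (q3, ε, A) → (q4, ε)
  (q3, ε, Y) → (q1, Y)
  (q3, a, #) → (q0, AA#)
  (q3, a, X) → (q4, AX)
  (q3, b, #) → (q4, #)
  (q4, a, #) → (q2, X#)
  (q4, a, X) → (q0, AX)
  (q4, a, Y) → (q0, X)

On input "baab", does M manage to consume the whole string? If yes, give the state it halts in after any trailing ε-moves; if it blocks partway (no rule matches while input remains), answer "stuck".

(q0, baab, #)
  read b, top #: go to q0, push X# → (q0, aab, X#)
  read a, top X: go to q1, push XX → (q1, ab, XX#)
  ε-move, top X: go to q4, push ε → (q4, ab, X#)
  read a, top X: go to q0, push AX → (q0, b, AX#)
  read b, top A: go to q4, push AX → (q4, ε, AXX#)
All input consumed; M is in state q4.

q4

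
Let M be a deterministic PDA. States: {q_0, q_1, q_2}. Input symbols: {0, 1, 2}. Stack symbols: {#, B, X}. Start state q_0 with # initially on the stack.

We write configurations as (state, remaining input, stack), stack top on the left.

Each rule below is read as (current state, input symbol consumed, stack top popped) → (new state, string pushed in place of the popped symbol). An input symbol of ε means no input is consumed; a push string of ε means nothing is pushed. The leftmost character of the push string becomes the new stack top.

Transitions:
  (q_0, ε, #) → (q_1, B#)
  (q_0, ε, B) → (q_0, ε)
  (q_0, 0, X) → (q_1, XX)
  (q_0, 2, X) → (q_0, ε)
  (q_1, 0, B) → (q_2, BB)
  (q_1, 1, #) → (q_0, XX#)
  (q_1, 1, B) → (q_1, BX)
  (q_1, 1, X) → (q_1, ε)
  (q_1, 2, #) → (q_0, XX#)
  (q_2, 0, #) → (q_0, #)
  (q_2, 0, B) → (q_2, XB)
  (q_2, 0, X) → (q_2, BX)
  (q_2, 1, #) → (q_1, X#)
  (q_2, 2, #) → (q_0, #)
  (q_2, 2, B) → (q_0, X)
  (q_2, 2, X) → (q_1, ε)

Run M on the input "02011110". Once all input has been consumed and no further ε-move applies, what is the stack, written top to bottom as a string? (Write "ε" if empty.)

BBXX#

(q_0, 02011110, #) ⊢ (q_1, 02011110, B#) ⊢ (q_2, 2011110, BB#) ⊢ (q_0, 011110, XB#) ⊢ (q_1, 11110, XXB#) ⊢ (q_1, 1110, XB#) ⊢ (q_1, 110, B#) ⊢ (q_1, 10, BX#) ⊢ (q_1, 0, BXX#) ⊢ (q_2, ε, BBXX#)
All input consumed in state q_2 with stack BBXX#.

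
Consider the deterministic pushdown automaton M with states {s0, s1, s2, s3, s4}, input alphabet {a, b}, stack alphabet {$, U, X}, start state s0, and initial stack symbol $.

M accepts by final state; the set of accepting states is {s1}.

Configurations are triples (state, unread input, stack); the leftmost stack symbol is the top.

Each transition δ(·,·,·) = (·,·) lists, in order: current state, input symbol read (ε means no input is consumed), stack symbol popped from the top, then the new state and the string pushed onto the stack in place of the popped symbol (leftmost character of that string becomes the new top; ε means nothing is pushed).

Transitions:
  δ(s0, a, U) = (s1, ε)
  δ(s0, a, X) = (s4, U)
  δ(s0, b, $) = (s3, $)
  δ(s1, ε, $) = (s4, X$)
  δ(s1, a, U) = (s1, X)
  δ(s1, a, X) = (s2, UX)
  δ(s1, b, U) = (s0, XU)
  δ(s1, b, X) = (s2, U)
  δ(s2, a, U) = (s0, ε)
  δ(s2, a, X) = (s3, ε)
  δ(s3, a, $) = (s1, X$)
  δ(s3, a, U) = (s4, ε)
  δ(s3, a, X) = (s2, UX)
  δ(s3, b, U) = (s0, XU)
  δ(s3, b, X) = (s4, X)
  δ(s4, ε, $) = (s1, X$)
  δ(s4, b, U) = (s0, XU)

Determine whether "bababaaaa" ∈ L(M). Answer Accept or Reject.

(s0, bababaaaa, $) ⊢ (s3, ababaaaa, $) ⊢ (s1, babaaaa, X$) ⊢ (s2, abaaaa, U$) ⊢ (s0, baaaa, $) ⊢ (s3, aaaa, $) ⊢ (s1, aaa, X$) ⊢ (s2, aa, UX$) ⊢ (s0, a, X$) ⊢ (s4, ε, U$)
All input consumed; state s4 ∉ F and no further ε-move applies.

Reject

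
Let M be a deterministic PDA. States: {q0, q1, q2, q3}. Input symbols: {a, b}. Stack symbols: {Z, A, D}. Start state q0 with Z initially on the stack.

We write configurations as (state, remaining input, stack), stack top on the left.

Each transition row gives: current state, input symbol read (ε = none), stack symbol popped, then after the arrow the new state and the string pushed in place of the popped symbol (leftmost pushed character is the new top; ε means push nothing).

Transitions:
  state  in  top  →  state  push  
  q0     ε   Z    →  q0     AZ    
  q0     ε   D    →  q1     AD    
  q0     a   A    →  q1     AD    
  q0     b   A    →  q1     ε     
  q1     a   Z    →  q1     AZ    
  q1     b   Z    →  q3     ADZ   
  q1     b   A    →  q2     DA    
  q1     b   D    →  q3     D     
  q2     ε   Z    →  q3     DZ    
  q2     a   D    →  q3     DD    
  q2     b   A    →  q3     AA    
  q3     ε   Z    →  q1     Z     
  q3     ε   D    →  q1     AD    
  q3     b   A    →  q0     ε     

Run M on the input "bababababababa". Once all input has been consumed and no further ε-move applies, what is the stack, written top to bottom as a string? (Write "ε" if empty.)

ADDADDADDADDADDADDAZ

(q0, bababababababa, Z)
  ε-move, top Z: go to q0, push AZ → (q0, bababababababa, AZ)
  read b, top A: go to q1, push ε → (q1, ababababababa, Z)
  read a, top Z: go to q1, push AZ → (q1, babababababa, AZ)
  read b, top A: go to q2, push DA → (q2, abababababa, DAZ)
  read a, top D: go to q3, push DD → (q3, bababababa, DDAZ)
  ε-move, top D: go to q1, push AD → (q1, bababababa, ADDAZ)
  read b, top A: go to q2, push DA → (q2, ababababa, DADDAZ)
  read a, top D: go to q3, push DD → (q3, babababa, DDADDAZ)
  ε-move, top D: go to q1, push AD → (q1, babababa, ADDADDAZ)
  read b, top A: go to q2, push DA → (q2, abababa, DADDADDAZ)
  read a, top D: go to q3, push DD → (q3, bababa, DDADDADDAZ)
  ε-move, top D: go to q1, push AD → (q1, bababa, ADDADDADDAZ)
  read b, top A: go to q2, push DA → (q2, ababa, DADDADDADDAZ)
  read a, top D: go to q3, push DD → (q3, baba, DDADDADDADDAZ)
  ε-move, top D: go to q1, push AD → (q1, baba, ADDADDADDADDAZ)
  read b, top A: go to q2, push DA → (q2, aba, DADDADDADDADDAZ)
  read a, top D: go to q3, push DD → (q3, ba, DDADDADDADDADDAZ)
  ε-move, top D: go to q1, push AD → (q1, ba, ADDADDADDADDADDAZ)
  read b, top A: go to q2, push DA → (q2, a, DADDADDADDADDADDAZ)
  read a, top D: go to q3, push DD → (q3, ε, DDADDADDADDADDADDAZ)
  ε-move, top D: go to q1, push AD → (q1, ε, ADDADDADDADDADDADDAZ)
All input consumed in state q1 with stack ADDADDADDADDADDADDAZ.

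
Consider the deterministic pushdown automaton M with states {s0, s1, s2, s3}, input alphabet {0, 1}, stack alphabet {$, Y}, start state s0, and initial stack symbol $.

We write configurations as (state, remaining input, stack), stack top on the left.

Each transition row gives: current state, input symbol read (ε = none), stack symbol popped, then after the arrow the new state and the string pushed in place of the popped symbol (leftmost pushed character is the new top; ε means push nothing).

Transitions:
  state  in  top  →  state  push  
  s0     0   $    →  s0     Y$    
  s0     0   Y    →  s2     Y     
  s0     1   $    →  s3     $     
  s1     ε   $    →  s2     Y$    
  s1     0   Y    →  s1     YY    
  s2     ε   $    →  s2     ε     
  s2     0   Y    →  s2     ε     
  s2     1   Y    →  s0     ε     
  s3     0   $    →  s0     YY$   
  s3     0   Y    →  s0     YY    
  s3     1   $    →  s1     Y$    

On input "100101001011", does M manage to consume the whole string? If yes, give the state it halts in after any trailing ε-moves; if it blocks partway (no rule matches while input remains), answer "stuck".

(s0, 100101001011, $) ⊢ (s3, 00101001011, $) ⊢ (s0, 0101001011, YY$) ⊢ (s2, 101001011, YY$) ⊢ (s0, 01001011, Y$) ⊢ (s2, 1001011, Y$) ⊢ (s0, 001011, $) ⊢ (s0, 01011, Y$) ⊢ (s2, 1011, Y$) ⊢ (s0, 011, $) ⊢ (s0, 11, Y$)
No transition for (s0, 1, top Y); M blocks with input 11 remaining.

stuck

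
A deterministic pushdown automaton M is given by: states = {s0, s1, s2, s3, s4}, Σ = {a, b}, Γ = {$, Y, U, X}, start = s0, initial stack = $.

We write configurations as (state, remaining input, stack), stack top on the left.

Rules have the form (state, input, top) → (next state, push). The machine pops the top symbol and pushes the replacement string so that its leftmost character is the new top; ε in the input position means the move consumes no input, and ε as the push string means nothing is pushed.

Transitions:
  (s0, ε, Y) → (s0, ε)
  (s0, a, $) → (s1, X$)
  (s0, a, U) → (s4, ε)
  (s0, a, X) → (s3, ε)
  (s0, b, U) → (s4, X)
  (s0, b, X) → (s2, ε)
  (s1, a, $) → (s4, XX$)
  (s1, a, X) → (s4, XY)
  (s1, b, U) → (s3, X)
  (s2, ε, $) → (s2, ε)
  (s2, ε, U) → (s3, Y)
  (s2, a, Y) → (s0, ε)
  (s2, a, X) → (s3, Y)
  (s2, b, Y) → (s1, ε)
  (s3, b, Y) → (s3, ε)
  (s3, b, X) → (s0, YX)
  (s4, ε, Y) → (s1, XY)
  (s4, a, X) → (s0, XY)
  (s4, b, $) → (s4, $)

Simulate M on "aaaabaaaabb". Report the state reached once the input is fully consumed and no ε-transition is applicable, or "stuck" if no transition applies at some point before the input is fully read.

(s0, aaaabaaaabb, $)
  read a, top $: go to s1, push X$ → (s1, aaabaaaabb, X$)
  read a, top X: go to s4, push XY → (s4, aabaaaabb, XY$)
  read a, top X: go to s0, push XY → (s0, abaaaabb, XYY$)
  read a, top X: go to s3, push ε → (s3, baaaabb, YY$)
  read b, top Y: go to s3, push ε → (s3, aaaabb, Y$)
No transition for (s3, a, top Y); M blocks with input aaaabb remaining.

stuck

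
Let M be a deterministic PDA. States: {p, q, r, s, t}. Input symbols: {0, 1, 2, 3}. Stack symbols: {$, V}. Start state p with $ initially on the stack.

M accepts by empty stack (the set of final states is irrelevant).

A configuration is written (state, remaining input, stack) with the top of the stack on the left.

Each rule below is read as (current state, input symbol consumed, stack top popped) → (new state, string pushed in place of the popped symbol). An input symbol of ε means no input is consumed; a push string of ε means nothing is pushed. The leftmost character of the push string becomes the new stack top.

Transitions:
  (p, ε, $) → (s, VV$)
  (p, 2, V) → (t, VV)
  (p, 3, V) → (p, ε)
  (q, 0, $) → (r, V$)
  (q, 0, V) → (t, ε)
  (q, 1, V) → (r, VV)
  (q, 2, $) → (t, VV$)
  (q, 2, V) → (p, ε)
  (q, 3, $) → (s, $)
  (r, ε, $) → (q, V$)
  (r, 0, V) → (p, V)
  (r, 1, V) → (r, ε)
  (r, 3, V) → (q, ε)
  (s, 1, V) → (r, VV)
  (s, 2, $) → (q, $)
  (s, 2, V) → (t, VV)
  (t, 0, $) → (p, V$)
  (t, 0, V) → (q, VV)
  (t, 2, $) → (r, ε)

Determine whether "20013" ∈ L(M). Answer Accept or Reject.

Reject

(p, 20013, $)
  ε-move, top $: go to s, push VV$ → (s, 20013, VV$)
  read 2, top V: go to t, push VV → (t, 0013, VVV$)
  read 0, top V: go to q, push VV → (q, 013, VVVV$)
  read 0, top V: go to t, push ε → (t, 13, VVV$)
No transition applies at (t, 13, VVV$); input not fully consumed.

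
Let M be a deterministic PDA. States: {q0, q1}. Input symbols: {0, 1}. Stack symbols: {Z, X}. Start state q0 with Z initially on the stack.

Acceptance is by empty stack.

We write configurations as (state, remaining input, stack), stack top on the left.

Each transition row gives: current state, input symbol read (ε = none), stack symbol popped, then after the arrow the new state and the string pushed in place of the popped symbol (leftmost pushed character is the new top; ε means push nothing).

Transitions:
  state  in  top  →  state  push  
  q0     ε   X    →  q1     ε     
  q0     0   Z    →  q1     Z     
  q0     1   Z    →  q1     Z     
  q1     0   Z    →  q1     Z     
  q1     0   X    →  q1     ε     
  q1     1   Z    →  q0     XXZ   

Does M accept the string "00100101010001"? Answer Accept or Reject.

Reject

(q0, 00100101010001, Z)
  read 0, top Z: go to q1, push Z → (q1, 0100101010001, Z)
  read 0, top Z: go to q1, push Z → (q1, 100101010001, Z)
  read 1, top Z: go to q0, push XXZ → (q0, 00101010001, XXZ)
  ε-move, top X: go to q1, push ε → (q1, 00101010001, XZ)
  read 0, top X: go to q1, push ε → (q1, 0101010001, Z)
  read 0, top Z: go to q1, push Z → (q1, 101010001, Z)
  read 1, top Z: go to q0, push XXZ → (q0, 01010001, XXZ)
  ε-move, top X: go to q1, push ε → (q1, 01010001, XZ)
  read 0, top X: go to q1, push ε → (q1, 1010001, Z)
  read 1, top Z: go to q0, push XXZ → (q0, 010001, XXZ)
  ε-move, top X: go to q1, push ε → (q1, 010001, XZ)
  read 0, top X: go to q1, push ε → (q1, 10001, Z)
  read 1, top Z: go to q0, push XXZ → (q0, 0001, XXZ)
  ε-move, top X: go to q1, push ε → (q1, 0001, XZ)
  read 0, top X: go to q1, push ε → (q1, 001, Z)
  read 0, top Z: go to q1, push Z → (q1, 01, Z)
  read 0, top Z: go to q1, push Z → (q1, 1, Z)
  read 1, top Z: go to q0, push XXZ → (q0, ε, XXZ)
  ε-move, top X: go to q1, push ε → (q1, ε, XZ)
All input consumed; stack is XZ, not empty, and no further ε-move applies.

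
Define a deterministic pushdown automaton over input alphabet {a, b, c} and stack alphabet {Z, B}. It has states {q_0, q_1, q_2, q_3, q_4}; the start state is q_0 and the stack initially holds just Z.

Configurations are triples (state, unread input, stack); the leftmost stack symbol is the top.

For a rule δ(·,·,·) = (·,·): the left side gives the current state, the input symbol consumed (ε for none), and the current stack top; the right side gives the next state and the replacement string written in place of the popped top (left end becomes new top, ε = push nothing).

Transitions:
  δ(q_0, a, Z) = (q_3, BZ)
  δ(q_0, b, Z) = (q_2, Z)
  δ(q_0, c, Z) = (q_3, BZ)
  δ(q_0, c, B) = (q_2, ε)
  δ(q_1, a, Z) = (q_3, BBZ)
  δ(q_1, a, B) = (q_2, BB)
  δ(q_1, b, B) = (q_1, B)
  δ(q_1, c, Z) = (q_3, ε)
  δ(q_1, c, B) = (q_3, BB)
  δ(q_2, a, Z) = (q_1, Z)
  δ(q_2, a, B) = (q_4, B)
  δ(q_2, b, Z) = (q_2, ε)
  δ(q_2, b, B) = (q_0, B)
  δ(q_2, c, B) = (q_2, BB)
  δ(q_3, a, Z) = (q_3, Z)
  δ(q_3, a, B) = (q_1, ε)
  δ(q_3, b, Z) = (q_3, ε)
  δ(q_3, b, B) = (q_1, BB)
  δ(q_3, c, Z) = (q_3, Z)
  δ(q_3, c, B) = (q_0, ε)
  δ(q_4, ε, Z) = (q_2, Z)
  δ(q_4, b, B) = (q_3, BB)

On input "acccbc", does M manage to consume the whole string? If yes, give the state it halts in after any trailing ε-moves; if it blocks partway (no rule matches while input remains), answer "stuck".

(q_0, acccbc, Z)
  read a, top Z: go to q_3, push BZ → (q_3, cccbc, BZ)
  read c, top B: go to q_0, push ε → (q_0, ccbc, Z)
  read c, top Z: go to q_3, push BZ → (q_3, cbc, BZ)
  read c, top B: go to q_0, push ε → (q_0, bc, Z)
  read b, top Z: go to q_2, push Z → (q_2, c, Z)
No transition for (q_2, c, top Z); M blocks with input c remaining.

stuck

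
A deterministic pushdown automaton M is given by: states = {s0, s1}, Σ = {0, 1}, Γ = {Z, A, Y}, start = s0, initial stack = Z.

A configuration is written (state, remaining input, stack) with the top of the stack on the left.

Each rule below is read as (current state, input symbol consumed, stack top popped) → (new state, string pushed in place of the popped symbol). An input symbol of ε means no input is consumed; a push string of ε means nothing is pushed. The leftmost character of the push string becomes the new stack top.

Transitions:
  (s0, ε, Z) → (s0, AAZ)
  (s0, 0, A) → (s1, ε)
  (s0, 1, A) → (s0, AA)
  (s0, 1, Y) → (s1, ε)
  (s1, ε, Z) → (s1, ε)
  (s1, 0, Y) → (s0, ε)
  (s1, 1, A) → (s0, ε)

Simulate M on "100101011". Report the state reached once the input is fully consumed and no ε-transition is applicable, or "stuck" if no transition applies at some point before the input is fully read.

stuck

(s0, 100101011, Z) ⊢ (s0, 100101011, AAZ) ⊢ (s0, 00101011, AAAZ) ⊢ (s1, 0101011, AAZ)
No transition for (s1, 0, top A); M blocks with input 0101011 remaining.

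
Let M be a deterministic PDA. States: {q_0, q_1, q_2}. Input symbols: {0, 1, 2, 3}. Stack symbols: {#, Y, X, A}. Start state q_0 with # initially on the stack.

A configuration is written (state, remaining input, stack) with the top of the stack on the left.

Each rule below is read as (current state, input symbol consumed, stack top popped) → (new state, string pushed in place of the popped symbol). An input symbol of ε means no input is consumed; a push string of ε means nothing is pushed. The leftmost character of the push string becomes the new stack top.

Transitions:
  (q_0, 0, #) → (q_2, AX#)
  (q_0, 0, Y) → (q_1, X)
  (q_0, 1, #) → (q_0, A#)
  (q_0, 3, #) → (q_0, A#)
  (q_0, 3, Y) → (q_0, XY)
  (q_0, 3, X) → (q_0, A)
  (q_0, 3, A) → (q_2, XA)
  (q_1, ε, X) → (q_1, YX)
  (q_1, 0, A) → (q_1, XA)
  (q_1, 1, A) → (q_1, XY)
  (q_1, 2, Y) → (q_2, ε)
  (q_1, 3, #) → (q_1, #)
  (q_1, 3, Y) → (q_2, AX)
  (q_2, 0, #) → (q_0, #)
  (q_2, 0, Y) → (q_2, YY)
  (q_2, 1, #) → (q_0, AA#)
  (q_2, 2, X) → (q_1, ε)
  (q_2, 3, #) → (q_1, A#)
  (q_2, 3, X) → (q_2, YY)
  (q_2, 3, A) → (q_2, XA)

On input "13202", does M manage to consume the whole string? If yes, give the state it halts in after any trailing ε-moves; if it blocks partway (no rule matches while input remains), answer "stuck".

(q_0, 13202, #)
  read 1, top #: go to q_0, push A# → (q_0, 3202, A#)
  read 3, top A: go to q_2, push XA → (q_2, 202, XA#)
  read 2, top X: go to q_1, push ε → (q_1, 02, A#)
  read 0, top A: go to q_1, push XA → (q_1, 2, XA#)
  ε-move, top X: go to q_1, push YX → (q_1, 2, YXA#)
  read 2, top Y: go to q_2, push ε → (q_2, ε, XA#)
All input consumed; M is in state q_2.

q_2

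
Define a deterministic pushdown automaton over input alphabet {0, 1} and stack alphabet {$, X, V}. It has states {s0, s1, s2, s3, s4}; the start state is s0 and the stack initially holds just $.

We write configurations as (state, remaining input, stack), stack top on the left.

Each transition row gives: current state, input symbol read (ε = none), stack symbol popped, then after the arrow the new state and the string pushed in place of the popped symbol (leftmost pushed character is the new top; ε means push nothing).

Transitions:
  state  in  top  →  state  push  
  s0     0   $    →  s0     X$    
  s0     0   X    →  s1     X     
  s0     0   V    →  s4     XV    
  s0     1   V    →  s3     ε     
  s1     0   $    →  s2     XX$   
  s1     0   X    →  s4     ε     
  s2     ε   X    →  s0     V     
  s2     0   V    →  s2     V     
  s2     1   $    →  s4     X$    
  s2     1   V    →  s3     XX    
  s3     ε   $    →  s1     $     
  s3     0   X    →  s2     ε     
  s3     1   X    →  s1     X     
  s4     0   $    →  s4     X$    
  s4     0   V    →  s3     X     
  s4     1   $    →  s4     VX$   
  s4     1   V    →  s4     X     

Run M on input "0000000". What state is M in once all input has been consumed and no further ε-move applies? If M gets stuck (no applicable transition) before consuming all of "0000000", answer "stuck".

(s0, 0000000, $) ⊢ (s0, 000000, X$) ⊢ (s1, 00000, X$) ⊢ (s4, 0000, $) ⊢ (s4, 000, X$)
No transition for (s4, 0, top X); M blocks with input 000 remaining.

stuck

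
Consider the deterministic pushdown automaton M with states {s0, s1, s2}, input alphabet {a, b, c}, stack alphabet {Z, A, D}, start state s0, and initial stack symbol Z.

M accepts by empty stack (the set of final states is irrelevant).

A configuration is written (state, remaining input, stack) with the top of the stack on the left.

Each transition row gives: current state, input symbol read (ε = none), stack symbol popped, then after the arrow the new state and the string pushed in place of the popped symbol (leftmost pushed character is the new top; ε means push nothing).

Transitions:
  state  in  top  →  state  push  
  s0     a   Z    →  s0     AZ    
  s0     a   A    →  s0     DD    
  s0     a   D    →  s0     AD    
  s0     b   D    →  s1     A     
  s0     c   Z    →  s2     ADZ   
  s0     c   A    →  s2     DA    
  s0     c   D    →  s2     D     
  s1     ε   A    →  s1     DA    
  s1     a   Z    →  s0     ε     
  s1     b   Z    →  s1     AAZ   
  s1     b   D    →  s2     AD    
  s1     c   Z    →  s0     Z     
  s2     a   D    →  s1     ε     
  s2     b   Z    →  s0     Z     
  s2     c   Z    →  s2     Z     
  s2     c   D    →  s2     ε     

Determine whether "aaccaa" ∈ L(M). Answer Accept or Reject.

Accept

(s0, aaccaa, Z) ⊢ (s0, accaa, AZ) ⊢ (s0, ccaa, DDZ) ⊢ (s2, caa, DDZ) ⊢ (s2, aa, DZ) ⊢ (s1, a, Z) ⊢ (s0, ε, ε)
All input consumed and the stack is empty.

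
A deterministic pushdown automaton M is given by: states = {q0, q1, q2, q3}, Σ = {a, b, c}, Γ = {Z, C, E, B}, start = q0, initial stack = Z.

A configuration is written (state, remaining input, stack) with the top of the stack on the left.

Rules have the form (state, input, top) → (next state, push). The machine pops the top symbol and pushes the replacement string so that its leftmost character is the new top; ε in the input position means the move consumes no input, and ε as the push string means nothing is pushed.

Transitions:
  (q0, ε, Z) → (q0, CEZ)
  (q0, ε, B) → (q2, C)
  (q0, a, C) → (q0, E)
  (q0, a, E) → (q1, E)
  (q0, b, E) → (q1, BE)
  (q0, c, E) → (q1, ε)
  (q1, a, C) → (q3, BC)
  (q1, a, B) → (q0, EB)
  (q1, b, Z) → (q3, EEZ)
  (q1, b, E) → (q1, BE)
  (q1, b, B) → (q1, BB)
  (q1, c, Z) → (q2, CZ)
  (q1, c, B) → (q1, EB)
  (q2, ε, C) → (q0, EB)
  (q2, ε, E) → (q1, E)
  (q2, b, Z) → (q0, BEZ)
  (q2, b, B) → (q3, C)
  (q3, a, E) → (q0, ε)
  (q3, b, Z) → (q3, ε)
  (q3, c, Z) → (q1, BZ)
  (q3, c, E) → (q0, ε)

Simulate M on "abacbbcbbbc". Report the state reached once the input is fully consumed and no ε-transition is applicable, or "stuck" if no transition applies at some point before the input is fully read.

(q0, abacbbcbbbc, Z)
  ε-move, top Z: go to q0, push CEZ → (q0, abacbbcbbbc, CEZ)
  read a, top C: go to q0, push E → (q0, bacbbcbbbc, EEZ)
  read b, top E: go to q1, push BE → (q1, acbbcbbbc, BEEZ)
  read a, top B: go to q0, push EB → (q0, cbbcbbbc, EBEEZ)
  read c, top E: go to q1, push ε → (q1, bbcbbbc, BEEZ)
  read b, top B: go to q1, push BB → (q1, bcbbbc, BBEEZ)
  read b, top B: go to q1, push BB → (q1, cbbbc, BBBEEZ)
  read c, top B: go to q1, push EB → (q1, bbbc, EBBBEEZ)
  read b, top E: go to q1, push BE → (q1, bbc, BEBBBEEZ)
  read b, top B: go to q1, push BB → (q1, bc, BBEBBBEEZ)
  read b, top B: go to q1, push BB → (q1, c, BBBEBBBEEZ)
  read c, top B: go to q1, push EB → (q1, ε, EBBBEBBBEEZ)
All input consumed; M is in state q1.

q1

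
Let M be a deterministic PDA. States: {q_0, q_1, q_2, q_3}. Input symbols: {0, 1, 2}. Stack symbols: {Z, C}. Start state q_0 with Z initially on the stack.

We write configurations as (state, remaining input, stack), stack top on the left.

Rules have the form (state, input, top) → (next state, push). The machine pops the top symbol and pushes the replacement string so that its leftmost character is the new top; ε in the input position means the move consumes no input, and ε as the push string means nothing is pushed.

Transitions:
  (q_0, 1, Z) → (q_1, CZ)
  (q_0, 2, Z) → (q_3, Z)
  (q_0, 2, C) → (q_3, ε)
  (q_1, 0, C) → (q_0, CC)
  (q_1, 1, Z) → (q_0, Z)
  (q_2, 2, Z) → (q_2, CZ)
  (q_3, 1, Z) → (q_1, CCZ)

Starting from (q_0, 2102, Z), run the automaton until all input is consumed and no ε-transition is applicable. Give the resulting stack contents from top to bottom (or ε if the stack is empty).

CCZ

(q_0, 2102, Z) ⊢ (q_3, 102, Z) ⊢ (q_1, 02, CCZ) ⊢ (q_0, 2, CCCZ) ⊢ (q_3, ε, CCZ)
All input consumed in state q_3 with stack CCZ.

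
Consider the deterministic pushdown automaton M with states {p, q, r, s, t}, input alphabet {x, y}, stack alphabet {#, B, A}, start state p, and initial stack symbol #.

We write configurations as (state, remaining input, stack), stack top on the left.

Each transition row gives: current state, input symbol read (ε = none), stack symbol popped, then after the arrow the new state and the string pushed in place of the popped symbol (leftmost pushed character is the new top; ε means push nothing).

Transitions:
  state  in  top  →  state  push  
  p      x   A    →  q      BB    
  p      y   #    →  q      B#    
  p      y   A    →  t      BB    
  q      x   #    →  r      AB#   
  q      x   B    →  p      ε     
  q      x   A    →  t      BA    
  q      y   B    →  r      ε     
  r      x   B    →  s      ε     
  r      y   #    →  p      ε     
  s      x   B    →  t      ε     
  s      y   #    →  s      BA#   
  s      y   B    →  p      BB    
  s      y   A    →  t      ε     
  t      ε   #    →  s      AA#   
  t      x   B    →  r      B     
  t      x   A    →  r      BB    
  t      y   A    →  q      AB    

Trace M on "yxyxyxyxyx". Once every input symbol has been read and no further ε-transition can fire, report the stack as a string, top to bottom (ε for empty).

(p, yxyxyxyxyx, #) ⊢ (q, xyxyxyxyx, B#) ⊢ (p, yxyxyxyx, #) ⊢ (q, xyxyxyx, B#) ⊢ (p, yxyxyx, #) ⊢ (q, xyxyx, B#) ⊢ (p, yxyx, #) ⊢ (q, xyx, B#) ⊢ (p, yx, #) ⊢ (q, x, B#) ⊢ (p, ε, #)
All input consumed in state p with stack #.

#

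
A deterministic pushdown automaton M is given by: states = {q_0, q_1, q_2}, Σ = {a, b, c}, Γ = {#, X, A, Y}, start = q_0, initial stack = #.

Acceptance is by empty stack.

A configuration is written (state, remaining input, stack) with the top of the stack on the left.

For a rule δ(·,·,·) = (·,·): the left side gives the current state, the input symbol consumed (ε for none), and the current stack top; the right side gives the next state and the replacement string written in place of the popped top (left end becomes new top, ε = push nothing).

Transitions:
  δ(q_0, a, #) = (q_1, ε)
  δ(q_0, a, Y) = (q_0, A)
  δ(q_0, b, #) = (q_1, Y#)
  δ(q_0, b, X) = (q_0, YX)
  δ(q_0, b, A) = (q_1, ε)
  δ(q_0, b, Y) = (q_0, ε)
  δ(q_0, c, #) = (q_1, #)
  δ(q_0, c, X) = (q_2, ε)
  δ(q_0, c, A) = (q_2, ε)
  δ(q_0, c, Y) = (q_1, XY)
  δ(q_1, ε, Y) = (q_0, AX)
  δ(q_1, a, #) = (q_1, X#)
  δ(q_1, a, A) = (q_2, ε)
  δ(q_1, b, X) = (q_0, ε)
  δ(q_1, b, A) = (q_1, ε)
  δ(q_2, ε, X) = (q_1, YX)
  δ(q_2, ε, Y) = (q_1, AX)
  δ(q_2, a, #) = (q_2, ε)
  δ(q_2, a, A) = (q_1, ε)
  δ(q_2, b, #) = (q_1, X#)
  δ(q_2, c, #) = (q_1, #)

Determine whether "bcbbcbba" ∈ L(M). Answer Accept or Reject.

(q_0, bcbbcbba, #)
  read b, top #: go to q_1, push Y# → (q_1, cbbcbba, Y#)
  ε-move, top Y: go to q_0, push AX → (q_0, cbbcbba, AX#)
  read c, top A: go to q_2, push ε → (q_2, bbcbba, X#)
  ε-move, top X: go to q_1, push YX → (q_1, bbcbba, YX#)
  ε-move, top Y: go to q_0, push AX → (q_0, bbcbba, AXX#)
  read b, top A: go to q_1, push ε → (q_1, bcbba, XX#)
  read b, top X: go to q_0, push ε → (q_0, cbba, X#)
  read c, top X: go to q_2, push ε → (q_2, bba, #)
  read b, top #: go to q_1, push X# → (q_1, ba, X#)
  read b, top X: go to q_0, push ε → (q_0, a, #)
  read a, top #: go to q_1, push ε → (q_1, ε, ε)
All input consumed and the stack is empty.

Accept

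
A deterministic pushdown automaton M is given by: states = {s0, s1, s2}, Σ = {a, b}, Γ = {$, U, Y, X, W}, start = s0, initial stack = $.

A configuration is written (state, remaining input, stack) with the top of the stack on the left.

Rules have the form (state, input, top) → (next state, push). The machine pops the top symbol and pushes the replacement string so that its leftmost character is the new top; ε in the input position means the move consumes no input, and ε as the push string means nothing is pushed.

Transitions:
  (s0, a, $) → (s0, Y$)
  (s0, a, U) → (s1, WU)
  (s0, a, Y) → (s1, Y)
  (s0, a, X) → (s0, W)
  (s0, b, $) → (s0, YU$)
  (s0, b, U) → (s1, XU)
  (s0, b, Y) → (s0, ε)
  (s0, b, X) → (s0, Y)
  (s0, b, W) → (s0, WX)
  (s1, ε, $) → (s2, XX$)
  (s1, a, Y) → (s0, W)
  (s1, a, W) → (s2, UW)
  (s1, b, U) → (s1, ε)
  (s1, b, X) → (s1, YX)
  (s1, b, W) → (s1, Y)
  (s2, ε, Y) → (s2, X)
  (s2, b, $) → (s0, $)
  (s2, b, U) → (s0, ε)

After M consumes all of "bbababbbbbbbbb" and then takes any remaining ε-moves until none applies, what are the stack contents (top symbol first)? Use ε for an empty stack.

(s0, bbababbbbbbbbb, $)
  read b, top $: go to s0, push YU$ → (s0, bababbbbbbbbb, YU$)
  read b, top Y: go to s0, push ε → (s0, ababbbbbbbbb, U$)
  read a, top U: go to s1, push WU → (s1, babbbbbbbbb, WU$)
  read b, top W: go to s1, push Y → (s1, abbbbbbbbb, YU$)
  read a, top Y: go to s0, push W → (s0, bbbbbbbbb, WU$)
  read b, top W: go to s0, push WX → (s0, bbbbbbbb, WXU$)
  read b, top W: go to s0, push WX → (s0, bbbbbbb, WXXU$)
  read b, top W: go to s0, push WX → (s0, bbbbbb, WXXXU$)
  read b, top W: go to s0, push WX → (s0, bbbbb, WXXXXU$)
  read b, top W: go to s0, push WX → (s0, bbbb, WXXXXXU$)
  read b, top W: go to s0, push WX → (s0, bbb, WXXXXXXU$)
  read b, top W: go to s0, push WX → (s0, bb, WXXXXXXXU$)
  read b, top W: go to s0, push WX → (s0, b, WXXXXXXXXU$)
  read b, top W: go to s0, push WX → (s0, ε, WXXXXXXXXXU$)
All input consumed in state s0 with stack WXXXXXXXXXU$.

WXXXXXXXXXU$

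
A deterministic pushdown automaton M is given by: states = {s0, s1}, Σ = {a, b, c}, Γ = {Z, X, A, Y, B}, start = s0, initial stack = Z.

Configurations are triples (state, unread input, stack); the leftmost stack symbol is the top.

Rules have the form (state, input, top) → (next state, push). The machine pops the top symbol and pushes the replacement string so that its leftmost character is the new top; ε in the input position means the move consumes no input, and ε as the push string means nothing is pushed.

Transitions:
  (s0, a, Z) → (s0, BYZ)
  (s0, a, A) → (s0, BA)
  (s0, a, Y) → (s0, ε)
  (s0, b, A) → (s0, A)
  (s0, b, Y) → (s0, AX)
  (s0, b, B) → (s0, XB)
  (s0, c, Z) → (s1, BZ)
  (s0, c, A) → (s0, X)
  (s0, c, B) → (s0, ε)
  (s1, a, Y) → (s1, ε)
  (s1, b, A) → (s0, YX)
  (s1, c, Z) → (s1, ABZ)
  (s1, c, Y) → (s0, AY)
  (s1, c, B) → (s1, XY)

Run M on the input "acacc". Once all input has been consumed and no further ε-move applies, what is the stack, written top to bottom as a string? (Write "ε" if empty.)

XYZ

(s0, acacc, Z) ⊢ (s0, cacc, BYZ) ⊢ (s0, acc, YZ) ⊢ (s0, cc, Z) ⊢ (s1, c, BZ) ⊢ (s1, ε, XYZ)
All input consumed in state s1 with stack XYZ.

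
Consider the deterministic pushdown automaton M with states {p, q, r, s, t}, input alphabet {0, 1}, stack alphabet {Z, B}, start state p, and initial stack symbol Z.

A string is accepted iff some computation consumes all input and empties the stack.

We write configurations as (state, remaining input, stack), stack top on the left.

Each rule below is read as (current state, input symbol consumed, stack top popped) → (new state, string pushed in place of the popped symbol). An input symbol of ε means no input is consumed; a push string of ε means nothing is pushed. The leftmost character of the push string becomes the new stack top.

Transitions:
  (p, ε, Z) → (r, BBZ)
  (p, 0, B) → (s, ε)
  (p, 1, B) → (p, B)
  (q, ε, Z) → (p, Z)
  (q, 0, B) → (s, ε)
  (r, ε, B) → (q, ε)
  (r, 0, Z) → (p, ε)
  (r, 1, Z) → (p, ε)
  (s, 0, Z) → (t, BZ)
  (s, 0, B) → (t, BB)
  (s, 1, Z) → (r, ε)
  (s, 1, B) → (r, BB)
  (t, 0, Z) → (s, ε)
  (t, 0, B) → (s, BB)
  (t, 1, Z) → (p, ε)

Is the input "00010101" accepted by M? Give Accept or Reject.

(p, 00010101, Z)
  ε-move, top Z: go to r, push BBZ → (r, 00010101, BBZ)
  ε-move, top B: go to q, push ε → (q, 00010101, BZ)
  read 0, top B: go to s, push ε → (s, 0010101, Z)
  read 0, top Z: go to t, push BZ → (t, 010101, BZ)
  read 0, top B: go to s, push BB → (s, 10101, BBZ)
  read 1, top B: go to r, push BB → (r, 0101, BBBZ)
  ε-move, top B: go to q, push ε → (q, 0101, BBZ)
  read 0, top B: go to s, push ε → (s, 101, BZ)
  read 1, top B: go to r, push BB → (r, 01, BBZ)
  ε-move, top B: go to q, push ε → (q, 01, BZ)
  read 0, top B: go to s, push ε → (s, 1, Z)
  read 1, top Z: go to r, push ε → (r, ε, ε)
All input consumed and the stack is empty.

Accept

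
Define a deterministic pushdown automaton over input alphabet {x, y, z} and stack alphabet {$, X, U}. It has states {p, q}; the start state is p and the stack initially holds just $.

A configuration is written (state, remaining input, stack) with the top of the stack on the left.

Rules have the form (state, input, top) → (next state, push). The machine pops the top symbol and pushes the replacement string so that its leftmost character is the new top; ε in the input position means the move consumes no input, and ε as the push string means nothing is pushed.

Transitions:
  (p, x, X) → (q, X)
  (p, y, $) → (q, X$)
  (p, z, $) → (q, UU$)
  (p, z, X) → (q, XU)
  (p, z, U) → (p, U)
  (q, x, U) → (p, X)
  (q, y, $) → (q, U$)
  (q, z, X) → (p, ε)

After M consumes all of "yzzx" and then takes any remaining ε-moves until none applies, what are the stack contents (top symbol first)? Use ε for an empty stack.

(p, yzzx, $)
  read y, top $: go to q, push X$ → (q, zzx, X$)
  read z, top X: go to p, push ε → (p, zx, $)
  read z, top $: go to q, push UU$ → (q, x, UU$)
  read x, top U: go to p, push X → (p, ε, XU$)
All input consumed in state p with stack XU$.

XU$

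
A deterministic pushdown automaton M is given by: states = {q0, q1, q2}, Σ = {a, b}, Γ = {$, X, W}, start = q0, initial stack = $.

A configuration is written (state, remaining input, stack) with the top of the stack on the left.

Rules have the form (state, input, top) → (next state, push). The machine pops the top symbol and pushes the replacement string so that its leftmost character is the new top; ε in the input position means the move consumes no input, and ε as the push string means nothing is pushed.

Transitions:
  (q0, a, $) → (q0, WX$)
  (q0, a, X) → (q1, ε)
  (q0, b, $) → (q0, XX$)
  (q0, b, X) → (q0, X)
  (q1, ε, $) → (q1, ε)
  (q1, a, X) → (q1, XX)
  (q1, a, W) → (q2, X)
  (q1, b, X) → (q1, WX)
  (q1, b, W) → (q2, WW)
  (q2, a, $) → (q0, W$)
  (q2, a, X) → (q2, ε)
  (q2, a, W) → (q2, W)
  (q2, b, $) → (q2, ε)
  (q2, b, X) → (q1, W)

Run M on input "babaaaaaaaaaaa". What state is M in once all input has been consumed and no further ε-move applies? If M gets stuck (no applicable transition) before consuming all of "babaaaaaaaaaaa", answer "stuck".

(q0, babaaaaaaaaaaa, $) ⊢ (q0, abaaaaaaaaaaa, XX$) ⊢ (q1, baaaaaaaaaaa, X$) ⊢ (q1, aaaaaaaaaaa, WX$) ⊢ (q2, aaaaaaaaaa, XX$) ⊢ (q2, aaaaaaaaa, X$) ⊢ (q2, aaaaaaaa, $) ⊢ (q0, aaaaaaa, W$)
No transition for (q0, a, top W); M blocks with input aaaaaaa remaining.

stuck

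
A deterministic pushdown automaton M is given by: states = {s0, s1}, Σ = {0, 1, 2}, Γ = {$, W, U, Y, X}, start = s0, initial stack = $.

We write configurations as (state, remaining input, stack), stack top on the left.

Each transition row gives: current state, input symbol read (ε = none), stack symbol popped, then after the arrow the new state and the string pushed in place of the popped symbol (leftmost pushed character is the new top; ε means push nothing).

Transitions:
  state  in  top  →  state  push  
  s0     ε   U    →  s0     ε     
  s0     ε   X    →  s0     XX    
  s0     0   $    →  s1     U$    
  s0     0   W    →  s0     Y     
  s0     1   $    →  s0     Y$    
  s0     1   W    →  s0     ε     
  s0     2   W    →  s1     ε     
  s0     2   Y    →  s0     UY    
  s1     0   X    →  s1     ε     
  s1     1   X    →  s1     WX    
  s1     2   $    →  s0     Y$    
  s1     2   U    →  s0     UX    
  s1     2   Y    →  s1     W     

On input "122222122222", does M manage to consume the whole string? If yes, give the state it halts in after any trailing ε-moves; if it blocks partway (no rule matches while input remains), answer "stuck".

(s0, 122222122222, $) ⊢ (s0, 22222122222, Y$) ⊢ (s0, 2222122222, UY$) ⊢ (s0, 2222122222, Y$) ⊢ (s0, 222122222, UY$) ⊢ (s0, 222122222, Y$) ⊢ (s0, 22122222, UY$) ⊢ (s0, 22122222, Y$) ⊢ (s0, 2122222, UY$) ⊢ (s0, 2122222, Y$) ⊢ (s0, 122222, UY$) ⊢ (s0, 122222, Y$)
No transition for (s0, 1, top Y); M blocks with input 122222 remaining.

stuck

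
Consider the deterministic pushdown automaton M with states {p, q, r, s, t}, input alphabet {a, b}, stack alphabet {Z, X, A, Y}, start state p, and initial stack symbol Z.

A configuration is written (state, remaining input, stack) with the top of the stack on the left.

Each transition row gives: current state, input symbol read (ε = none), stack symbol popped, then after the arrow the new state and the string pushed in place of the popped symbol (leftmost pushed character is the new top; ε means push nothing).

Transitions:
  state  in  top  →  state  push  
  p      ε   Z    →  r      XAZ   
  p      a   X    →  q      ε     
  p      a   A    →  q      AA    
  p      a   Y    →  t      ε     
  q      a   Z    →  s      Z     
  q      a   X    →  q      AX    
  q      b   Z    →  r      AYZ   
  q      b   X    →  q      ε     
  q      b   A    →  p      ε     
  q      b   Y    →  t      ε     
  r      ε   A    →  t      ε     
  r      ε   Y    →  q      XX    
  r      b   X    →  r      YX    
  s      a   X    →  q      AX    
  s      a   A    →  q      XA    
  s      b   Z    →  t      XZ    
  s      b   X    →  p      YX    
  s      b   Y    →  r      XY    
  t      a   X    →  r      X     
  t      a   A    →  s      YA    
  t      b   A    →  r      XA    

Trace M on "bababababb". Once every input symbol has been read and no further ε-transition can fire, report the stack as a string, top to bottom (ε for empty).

(p, bababababb, Z) ⊢ (r, bababababb, XAZ) ⊢ (r, ababababb, YXAZ) ⊢ (q, ababababb, XXXAZ) ⊢ (q, babababb, AXXXAZ) ⊢ (p, abababb, XXXAZ) ⊢ (q, bababb, XXAZ) ⊢ (q, ababb, XAZ) ⊢ (q, babb, AXAZ) ⊢ (p, abb, XAZ) ⊢ (q, bb, AZ) ⊢ (p, b, Z) ⊢ (r, b, XAZ) ⊢ (r, ε, YXAZ) ⊢ (q, ε, XXXAZ)
All input consumed in state q with stack XXXAZ.

XXXAZ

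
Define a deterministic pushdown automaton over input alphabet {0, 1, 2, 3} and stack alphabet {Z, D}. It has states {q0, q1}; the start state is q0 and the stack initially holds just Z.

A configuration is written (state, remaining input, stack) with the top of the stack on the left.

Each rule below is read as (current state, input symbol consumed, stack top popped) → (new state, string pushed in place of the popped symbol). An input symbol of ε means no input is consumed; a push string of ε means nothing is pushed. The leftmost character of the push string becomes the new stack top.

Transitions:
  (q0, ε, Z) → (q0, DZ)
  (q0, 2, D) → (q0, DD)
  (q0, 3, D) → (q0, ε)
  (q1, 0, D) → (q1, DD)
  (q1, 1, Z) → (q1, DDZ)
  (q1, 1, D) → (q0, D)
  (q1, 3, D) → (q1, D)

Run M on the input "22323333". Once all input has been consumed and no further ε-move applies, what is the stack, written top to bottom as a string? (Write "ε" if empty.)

(q0, 22323333, Z)
  ε-move, top Z: go to q0, push DZ → (q0, 22323333, DZ)
  read 2, top D: go to q0, push DD → (q0, 2323333, DDZ)
  read 2, top D: go to q0, push DD → (q0, 323333, DDDZ)
  read 3, top D: go to q0, push ε → (q0, 23333, DDZ)
  read 2, top D: go to q0, push DD → (q0, 3333, DDDZ)
  read 3, top D: go to q0, push ε → (q0, 333, DDZ)
  read 3, top D: go to q0, push ε → (q0, 33, DZ)
  read 3, top D: go to q0, push ε → (q0, 3, Z)
  ε-move, top Z: go to q0, push DZ → (q0, 3, DZ)
  read 3, top D: go to q0, push ε → (q0, ε, Z)
  ε-move, top Z: go to q0, push DZ → (q0, ε, DZ)
All input consumed in state q0 with stack DZ.

DZ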